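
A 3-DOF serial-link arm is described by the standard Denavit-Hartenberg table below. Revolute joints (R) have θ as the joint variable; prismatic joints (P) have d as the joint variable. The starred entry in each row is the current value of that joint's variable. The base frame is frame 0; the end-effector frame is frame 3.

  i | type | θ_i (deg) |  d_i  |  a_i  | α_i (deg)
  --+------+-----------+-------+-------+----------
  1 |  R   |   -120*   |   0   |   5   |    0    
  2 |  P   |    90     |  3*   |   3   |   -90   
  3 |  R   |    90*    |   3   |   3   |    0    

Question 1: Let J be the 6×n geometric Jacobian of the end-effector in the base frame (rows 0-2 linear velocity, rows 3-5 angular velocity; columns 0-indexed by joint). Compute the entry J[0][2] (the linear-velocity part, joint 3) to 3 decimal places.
-2.598

axis z_2 = (0.5000,0.8660,0.0000); lever o_n−o_2 = (1.5000,2.5981,-3.0000)
cross product → J_v[:, 2] = (-2.5981,1.5000,-0.0000)
J_ω[:, 2] = z_2
entry J[0][2] = -2.5981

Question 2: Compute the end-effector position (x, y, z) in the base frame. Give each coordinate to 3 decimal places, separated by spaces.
after link 1: o_1 = (-2.5000, -4.3301, 0.0000)
after link 2: o_2 = (0.0981, -5.8301, 3.0000)
after link 3: o_3 = (1.5981, -3.2321, 0.0000)

1.598 -3.232 0.000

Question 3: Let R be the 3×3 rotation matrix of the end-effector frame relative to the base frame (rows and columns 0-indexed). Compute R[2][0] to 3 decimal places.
-1.000

End-effector x-axis (col 0 of R) = (0.0000,0.0000,-1.0000)
R[2][0] = -1.0000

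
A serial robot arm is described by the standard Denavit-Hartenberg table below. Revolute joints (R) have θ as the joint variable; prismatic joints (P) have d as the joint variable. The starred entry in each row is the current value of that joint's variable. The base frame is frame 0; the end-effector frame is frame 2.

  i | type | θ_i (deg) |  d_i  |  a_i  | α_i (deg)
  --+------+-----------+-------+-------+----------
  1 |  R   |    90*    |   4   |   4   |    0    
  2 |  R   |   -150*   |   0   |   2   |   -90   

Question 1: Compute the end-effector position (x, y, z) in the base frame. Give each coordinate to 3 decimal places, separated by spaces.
1.000 2.268 4.000

after link 1: o_1 = (0.0000, 4.0000, 4.0000)
after link 2: o_2 = (1.0000, 2.2679, 4.0000)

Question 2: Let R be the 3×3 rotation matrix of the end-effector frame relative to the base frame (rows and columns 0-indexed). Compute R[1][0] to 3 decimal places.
-0.866

End-effector x-axis (col 0 of R) = (0.5000,-0.8660,0.0000)
R[1][0] = -0.8660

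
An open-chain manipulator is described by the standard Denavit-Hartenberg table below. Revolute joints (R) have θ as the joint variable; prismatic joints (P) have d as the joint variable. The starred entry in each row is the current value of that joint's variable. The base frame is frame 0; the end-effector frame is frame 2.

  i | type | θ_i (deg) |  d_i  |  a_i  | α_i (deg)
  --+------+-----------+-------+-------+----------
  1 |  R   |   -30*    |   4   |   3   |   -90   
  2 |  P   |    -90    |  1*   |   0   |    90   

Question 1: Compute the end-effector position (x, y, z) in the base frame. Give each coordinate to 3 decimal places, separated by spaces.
after link 1: o_1 = (2.5981, -1.5000, 4.0000)
after link 2: o_2 = (3.0981, -0.6340, 4.0000)

3.098 -0.634 4.000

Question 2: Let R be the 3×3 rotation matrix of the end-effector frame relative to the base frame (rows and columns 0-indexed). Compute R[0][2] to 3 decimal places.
End-effector z-axis (col 2 of R) = (-0.8660,0.5000,0.0000)
R[0][2] = -0.8660

-0.866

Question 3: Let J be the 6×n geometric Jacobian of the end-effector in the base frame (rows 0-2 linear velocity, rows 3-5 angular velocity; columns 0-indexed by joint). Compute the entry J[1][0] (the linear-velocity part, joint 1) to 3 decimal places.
3.098

axis z_0 = ẑ; lever o_n−o_0 = (3.0981,-0.6340,4.0000)
cross product → J_v[:, 0] = (0.6340,3.0981,-0.0000)
J_ω[:, 0] = z_0
entry J[1][0] = 3.0981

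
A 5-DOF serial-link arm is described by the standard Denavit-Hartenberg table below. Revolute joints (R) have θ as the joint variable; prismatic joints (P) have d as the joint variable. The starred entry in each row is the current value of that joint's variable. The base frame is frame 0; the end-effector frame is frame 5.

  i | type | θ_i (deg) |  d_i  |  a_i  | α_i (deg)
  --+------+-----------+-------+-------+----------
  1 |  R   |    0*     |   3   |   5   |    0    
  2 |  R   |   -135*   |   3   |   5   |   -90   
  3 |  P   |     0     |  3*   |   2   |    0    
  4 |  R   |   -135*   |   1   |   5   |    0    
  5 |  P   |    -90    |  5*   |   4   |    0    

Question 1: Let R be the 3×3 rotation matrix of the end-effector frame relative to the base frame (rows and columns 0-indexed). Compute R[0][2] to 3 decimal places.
End-effector z-axis (col 2 of R) = (0.7071,-0.7071,0.0000)
R[0][2] = 0.7071

0.707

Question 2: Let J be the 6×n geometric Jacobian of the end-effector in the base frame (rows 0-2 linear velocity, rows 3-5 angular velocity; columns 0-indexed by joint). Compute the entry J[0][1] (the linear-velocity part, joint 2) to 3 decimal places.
6.814

axis z_1 = (0.0000,0.0000,1.0000); lever o_n−o_1 = (5.9142,-6.8137,3.7071)
cross product → J_v[:, 1] = (6.8137,5.9142,-0.0000)
J_ω[:, 1] = z_1
entry J[0][1] = 6.8137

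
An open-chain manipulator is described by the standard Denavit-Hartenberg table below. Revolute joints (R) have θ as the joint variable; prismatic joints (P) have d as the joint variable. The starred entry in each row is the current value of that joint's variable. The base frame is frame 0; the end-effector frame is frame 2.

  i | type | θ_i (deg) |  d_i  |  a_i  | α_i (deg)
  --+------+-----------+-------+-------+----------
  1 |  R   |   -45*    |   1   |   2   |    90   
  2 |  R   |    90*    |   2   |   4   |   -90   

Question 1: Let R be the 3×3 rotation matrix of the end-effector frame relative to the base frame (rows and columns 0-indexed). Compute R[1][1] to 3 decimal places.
0.707

End-effector y-axis (col 1 of R) = (0.7071,0.7071,-0.0000)
R[1][1] = 0.7071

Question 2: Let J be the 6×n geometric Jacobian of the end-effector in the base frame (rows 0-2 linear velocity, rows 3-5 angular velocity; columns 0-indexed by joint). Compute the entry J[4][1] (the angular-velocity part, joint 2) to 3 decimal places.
-0.707

axis z_1 = (-0.7071,-0.7071,0.0000); lever o_n−o_1 = (-1.4142,-1.4142,4.0000)
cross product → J_v[:, 1] = (-2.8284,2.8284,0.0000)
J_ω[:, 1] = z_1
entry J[4][1] = -0.7071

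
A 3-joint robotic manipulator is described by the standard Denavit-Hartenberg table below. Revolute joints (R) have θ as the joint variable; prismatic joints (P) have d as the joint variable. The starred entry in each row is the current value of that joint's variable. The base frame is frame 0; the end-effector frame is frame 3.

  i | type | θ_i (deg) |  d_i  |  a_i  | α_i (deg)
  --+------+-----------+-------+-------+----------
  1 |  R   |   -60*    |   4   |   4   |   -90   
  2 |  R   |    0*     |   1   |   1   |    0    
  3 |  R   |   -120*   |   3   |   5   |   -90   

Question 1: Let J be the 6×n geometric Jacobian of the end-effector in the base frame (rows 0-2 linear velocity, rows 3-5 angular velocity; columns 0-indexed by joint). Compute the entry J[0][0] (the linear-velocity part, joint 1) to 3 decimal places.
axis z_0 = ẑ; lever o_n−o_0 = (4.7141,-0.1651,8.3301)
cross product → J_v[:, 0] = (0.1651,4.7141,-0.0000)
J_ω[:, 0] = z_0
entry J[0][0] = 0.1651

0.165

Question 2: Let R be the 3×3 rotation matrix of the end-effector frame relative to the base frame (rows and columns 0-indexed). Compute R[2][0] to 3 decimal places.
0.866

End-effector x-axis (col 0 of R) = (-0.2500,0.4330,0.8660)
R[2][0] = 0.8660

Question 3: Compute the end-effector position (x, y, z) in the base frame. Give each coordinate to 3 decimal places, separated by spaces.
4.714 -0.165 8.330

after link 1: o_1 = (2.0000, -3.4641, 4.0000)
after link 2: o_2 = (3.3660, -3.8301, 4.0000)
after link 3: o_3 = (4.7141, -0.1651, 8.3301)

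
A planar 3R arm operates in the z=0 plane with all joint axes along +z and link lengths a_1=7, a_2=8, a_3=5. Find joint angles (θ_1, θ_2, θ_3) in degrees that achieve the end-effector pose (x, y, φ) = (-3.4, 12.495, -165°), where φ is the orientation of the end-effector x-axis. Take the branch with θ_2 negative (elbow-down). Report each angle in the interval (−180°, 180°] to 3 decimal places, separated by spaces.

wrist centre = target − a_3·(cos φ, sin φ) = (1.4296, 13.7891)
cos θ_2 = (192.1830−7²−8²)/(2·7·8) = 0.7070; θ_2 = -45.0094° (elbow-down)
β = atan2(13.7891,1.4296) = 84.0808°; ψ = atan2(-5.6578,12.6559) = -24.0868°
θ_1 = β − ψ = 108.1677°
θ_3 = φ − θ_1 − θ_2 = 131.8417° (wrapped to (-180°,180°])

108.168 -45.009 131.842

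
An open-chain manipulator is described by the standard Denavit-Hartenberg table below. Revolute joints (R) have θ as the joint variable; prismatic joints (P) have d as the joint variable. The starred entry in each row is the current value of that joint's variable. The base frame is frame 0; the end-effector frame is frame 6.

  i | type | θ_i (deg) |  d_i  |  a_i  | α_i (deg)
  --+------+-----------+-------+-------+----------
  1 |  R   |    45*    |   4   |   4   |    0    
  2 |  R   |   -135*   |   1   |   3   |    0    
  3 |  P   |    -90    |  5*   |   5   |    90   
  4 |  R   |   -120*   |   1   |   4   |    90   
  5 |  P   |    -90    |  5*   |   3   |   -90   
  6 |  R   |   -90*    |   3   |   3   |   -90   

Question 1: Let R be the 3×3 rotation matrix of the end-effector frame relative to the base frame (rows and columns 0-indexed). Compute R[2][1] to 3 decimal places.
End-effector y-axis (col 1 of R) = (-0.5000,-0.0000,0.8660)
R[2][1] = 0.8660

0.866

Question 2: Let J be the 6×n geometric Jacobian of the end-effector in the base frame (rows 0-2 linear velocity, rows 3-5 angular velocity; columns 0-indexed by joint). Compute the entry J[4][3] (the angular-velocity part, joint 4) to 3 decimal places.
1.000

axis z_3 = (-0.0000,1.0000,0.0000); lever o_n−o_3 = (10.4282,-2.0000,-2.0622)
cross product → J_v[:, 3] = (-2.0622,0.0000,-10.4282)
J_ω[:, 3] = z_3
entry J[4][3] = 1.0000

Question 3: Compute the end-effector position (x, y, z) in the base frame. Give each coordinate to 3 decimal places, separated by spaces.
8.257 -2.172 7.938

after link 1: o_1 = (2.8284, 2.8284, 4.0000)
after link 2: o_2 = (2.8284, -0.1716, 5.0000)
after link 3: o_3 = (-2.1716, -0.1716, 10.0000)
after link 4: o_4 = (-0.1716, 0.8284, 6.5359)
after link 5: o_5 = (4.1586, -2.1716, 9.0359)
after link 6: o_6 = (8.2566, -2.1716, 7.9378)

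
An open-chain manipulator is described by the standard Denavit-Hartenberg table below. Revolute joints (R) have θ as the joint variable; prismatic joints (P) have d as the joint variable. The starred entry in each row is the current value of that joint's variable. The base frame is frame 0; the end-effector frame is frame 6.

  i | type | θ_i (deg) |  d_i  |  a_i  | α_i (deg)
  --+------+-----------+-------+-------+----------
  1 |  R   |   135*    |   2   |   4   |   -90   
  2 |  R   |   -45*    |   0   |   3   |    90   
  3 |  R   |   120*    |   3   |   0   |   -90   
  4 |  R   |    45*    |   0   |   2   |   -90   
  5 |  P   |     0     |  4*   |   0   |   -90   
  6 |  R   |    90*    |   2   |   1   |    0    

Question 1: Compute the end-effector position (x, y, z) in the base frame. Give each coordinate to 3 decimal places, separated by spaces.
-5.913 5.365 5.217

after link 1: o_1 = (-2.8284, 2.8284, 2.0000)
after link 2: o_2 = (-4.3284, 4.3284, 4.1213)
after link 3: o_3 = (-2.8284, 2.8284, 6.2426)
after link 4: o_4 = (-4.0480, 2.3160, 4.7426)
after link 5: o_5 = (-4.4373, 6.1693, 3.7426)
after link 6: o_6 = (-5.9131, 5.3649, 5.2174)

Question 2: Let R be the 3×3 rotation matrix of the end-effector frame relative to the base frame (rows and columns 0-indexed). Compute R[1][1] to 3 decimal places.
0.256

End-effector y-axis (col 1 of R) = (0.6098,0.2562,0.7500)
R[1][1] = 0.2562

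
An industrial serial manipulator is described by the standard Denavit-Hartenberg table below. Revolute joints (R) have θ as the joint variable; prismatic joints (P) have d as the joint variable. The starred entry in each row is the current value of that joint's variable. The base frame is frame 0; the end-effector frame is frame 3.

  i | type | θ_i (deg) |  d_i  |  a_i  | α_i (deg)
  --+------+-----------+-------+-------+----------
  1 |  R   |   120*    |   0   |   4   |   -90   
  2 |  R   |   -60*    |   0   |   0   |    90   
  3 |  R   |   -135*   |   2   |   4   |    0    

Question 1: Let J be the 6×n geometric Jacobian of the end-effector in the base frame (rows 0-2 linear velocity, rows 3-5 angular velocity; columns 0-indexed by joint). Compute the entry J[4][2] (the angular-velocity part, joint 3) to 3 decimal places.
-0.750

axis z_2 = (0.4330,-0.7500,0.5000); lever o_n−o_2 = (4.0226,-1.3105,-1.4495)
cross product → J_v[:, 2] = (1.7424,2.6390,2.4495)
J_ω[:, 2] = z_2
entry J[4][2] = -0.7500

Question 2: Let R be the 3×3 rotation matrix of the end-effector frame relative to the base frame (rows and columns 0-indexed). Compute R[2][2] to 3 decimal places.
0.500

End-effector z-axis (col 2 of R) = (0.4330,-0.7500,0.5000)
R[2][2] = 0.5000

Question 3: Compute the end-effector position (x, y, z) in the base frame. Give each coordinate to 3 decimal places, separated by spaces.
after link 1: o_1 = (-2.0000, 3.4641, 0.0000)
after link 2: o_2 = (-2.0000, 3.4641, 0.0000)
after link 3: o_3 = (2.0226, 2.1536, -1.4495)

2.023 2.154 -1.449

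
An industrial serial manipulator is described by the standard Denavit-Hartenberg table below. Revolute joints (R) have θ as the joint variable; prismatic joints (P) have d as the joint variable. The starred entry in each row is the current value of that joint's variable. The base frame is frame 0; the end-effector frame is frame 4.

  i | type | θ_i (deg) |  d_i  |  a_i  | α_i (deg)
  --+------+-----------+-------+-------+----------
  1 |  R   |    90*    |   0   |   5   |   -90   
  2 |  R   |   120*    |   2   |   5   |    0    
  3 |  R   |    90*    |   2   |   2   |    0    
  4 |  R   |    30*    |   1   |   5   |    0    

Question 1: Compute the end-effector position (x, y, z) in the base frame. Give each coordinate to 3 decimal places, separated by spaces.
-5.000 -1.732 1.000

after link 1: o_1 = (0.0000, 5.0000, 0.0000)
after link 2: o_2 = (-2.0000, 2.5000, -4.3301)
after link 3: o_3 = (-4.0000, 0.7679, -3.3301)
after link 4: o_4 = (-5.0000, -1.7321, 1.0000)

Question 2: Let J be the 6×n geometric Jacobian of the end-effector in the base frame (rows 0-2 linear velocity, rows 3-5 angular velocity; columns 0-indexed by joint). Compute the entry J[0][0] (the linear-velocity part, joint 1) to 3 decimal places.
1.732

axis z_0 = ẑ; lever o_n−o_0 = (-5.0000,-1.7321,1.0000)
cross product → J_v[:, 0] = (1.7321,-5.0000,0.0000)
J_ω[:, 0] = z_0
entry J[0][0] = 1.7321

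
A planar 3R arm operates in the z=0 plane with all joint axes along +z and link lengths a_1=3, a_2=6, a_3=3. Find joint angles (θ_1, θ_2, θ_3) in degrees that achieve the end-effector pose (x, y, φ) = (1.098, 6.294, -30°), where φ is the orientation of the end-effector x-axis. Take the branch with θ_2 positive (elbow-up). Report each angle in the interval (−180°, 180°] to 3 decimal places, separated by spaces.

59.996 60.006 -150.003

wrist centre = target − a_3·(cos φ, sin φ) = (-1.5001, 7.7940)
cos θ_2 = (62.9967−3²−6²)/(2·3·6) = 0.4999; θ_2 = 60.0061° (elbow-up)
β = atan2(7.7940,-1.5001) = 100.8942°; ψ = atan2(5.1965,5.9994) = 40.8978°
θ_1 = β − ψ = 59.9965°
θ_3 = φ − θ_1 − θ_2 = -150.0026° (wrapped to (-180°,180°])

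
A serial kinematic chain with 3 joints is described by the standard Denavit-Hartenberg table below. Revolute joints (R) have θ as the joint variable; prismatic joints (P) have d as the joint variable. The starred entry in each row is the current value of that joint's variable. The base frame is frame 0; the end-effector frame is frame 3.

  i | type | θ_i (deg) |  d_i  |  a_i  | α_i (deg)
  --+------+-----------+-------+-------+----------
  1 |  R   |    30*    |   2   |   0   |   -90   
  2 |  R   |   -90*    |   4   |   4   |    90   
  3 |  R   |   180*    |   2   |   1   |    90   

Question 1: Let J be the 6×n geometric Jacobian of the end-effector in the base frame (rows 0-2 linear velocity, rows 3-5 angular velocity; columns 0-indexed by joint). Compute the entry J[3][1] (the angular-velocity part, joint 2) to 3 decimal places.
-0.500

axis z_1 = (-0.5000,0.8660,0.0000); lever o_n−o_1 = (-3.7321,2.4641,3.0000)
cross product → J_v[:, 1] = (2.5981,1.5000,2.0000)
J_ω[:, 1] = z_1
entry J[3][1] = -0.5000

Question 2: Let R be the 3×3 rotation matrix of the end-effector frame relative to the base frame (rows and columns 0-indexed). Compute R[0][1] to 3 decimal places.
-0.866

End-effector y-axis (col 1 of R) = (-0.8660,-0.5000,0.0000)
R[0][1] = -0.8660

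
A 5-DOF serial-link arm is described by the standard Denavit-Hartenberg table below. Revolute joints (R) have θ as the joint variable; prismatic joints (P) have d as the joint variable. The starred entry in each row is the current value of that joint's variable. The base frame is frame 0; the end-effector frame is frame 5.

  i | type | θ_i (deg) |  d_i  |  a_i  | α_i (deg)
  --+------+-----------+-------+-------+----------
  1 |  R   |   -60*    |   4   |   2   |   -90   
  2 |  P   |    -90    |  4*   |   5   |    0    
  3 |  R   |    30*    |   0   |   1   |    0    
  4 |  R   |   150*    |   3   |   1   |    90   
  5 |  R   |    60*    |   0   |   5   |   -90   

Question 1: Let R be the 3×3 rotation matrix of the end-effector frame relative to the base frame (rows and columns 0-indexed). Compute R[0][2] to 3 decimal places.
0.433

End-effector z-axis (col 2 of R) = (0.4330,0.2500,0.8660)
R[0][2] = 0.4330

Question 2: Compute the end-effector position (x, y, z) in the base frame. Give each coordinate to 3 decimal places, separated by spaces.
after link 1: o_1 = (1.0000, -1.7321, 4.0000)
after link 2: o_2 = (4.4641, 0.2679, 9.0000)
after link 3: o_3 = (4.7141, -0.1651, 9.8660)
after link 4: o_4 = (7.3122, 1.3349, 8.8660)
after link 5: o_5 = (11.0622, 3.5000, 6.3660)

11.062 3.500 6.366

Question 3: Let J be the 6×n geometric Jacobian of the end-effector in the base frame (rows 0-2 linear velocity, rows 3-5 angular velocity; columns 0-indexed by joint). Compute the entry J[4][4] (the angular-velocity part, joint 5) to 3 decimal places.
-0.866

axis z_4 = (0.5000,-0.8660,-0.0000); lever o_n−o_4 = (3.7500,2.1651,-2.5000)
cross product → J_v[:, 4] = (2.1651,1.2500,4.3301)
J_ω[:, 4] = z_4
entry J[4][4] = -0.8660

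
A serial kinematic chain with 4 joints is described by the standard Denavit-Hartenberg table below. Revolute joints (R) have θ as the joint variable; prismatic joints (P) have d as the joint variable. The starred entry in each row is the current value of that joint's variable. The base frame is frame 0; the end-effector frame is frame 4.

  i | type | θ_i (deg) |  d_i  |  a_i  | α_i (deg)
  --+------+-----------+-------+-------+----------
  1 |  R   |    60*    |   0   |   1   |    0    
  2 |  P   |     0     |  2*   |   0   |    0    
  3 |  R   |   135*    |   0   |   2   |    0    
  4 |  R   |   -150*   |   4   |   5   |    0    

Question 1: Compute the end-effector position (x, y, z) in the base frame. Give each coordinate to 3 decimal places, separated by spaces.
2.104 3.884 6.000

after link 1: o_1 = (0.5000, 0.8660, 0.0000)
after link 2: o_2 = (0.5000, 0.8660, 2.0000)
after link 3: o_3 = (-1.4319, 0.3484, 2.0000)
after link 4: o_4 = (2.1037, 3.8839, 6.0000)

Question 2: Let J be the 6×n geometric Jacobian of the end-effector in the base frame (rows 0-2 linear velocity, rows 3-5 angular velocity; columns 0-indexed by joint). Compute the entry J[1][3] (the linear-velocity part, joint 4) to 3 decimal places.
axis z_3 = (0.0000,0.0000,1.0000); lever o_n−o_3 = (3.5355,3.5355,4.0000)
cross product → J_v[:, 3] = (-3.5355,3.5355,0.0000)
J_ω[:, 3] = z_3
entry J[1][3] = 3.5355

3.536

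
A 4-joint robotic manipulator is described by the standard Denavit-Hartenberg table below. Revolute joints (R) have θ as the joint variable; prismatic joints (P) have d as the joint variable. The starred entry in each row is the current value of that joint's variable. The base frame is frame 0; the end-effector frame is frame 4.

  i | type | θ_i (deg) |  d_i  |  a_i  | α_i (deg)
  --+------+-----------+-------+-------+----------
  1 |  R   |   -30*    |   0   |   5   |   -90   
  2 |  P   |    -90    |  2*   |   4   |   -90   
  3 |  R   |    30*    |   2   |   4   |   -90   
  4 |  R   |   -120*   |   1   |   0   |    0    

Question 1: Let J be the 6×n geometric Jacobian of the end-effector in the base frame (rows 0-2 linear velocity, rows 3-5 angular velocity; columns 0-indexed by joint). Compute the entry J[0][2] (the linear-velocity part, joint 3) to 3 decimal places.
-1.482

axis z_2 = (0.8660,-0.5000,-0.0000); lever o_n−o_2 = (0.2990,-3.4821,2.9641)
cross product → J_v[:, 2] = (-1.4821,-2.5670,-2.8660)
J_ω[:, 2] = z_2
entry J[0][2] = -1.4821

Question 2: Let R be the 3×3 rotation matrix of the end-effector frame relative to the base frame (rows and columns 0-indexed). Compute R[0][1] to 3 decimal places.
0.217

End-effector y-axis (col 1 of R) = (0.2165,-0.6250,0.7500)
R[0][1] = 0.2165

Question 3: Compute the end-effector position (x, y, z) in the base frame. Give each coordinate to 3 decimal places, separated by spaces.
5.629 -4.250 6.964

after link 1: o_1 = (4.3301, -2.5000, 0.0000)
after link 2: o_2 = (5.3301, -0.7679, 4.0000)
after link 3: o_3 = (6.0622, -3.5000, 7.4641)
after link 4: o_4 = (5.6292, -4.2500, 6.9641)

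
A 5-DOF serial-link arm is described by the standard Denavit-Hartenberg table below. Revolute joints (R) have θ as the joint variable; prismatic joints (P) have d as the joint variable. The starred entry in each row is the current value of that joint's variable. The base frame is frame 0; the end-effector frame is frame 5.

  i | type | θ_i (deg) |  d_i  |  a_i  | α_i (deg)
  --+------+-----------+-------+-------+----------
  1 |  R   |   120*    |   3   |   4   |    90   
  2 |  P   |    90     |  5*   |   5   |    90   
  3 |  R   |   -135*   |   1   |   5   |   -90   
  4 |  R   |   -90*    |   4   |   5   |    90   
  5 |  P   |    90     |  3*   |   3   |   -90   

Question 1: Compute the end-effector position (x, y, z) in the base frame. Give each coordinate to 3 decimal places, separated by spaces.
after link 1: o_1 = (-2.0000, 3.4641, 3.0000)
after link 2: o_2 = (2.3301, 5.9641, 8.0000)
after link 3: o_3 = (-1.2317, 5.0624, 4.4645)
after link 4: o_4 = (-6.1812, 7.9783, 7.2929)
after link 5: o_5 = (-6.1812, 7.9783, 11.5355)

-6.181 7.978 11.536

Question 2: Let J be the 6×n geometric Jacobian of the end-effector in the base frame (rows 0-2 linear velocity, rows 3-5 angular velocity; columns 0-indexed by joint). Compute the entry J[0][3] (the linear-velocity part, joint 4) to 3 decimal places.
-4.562

axis z_3 = (-0.6124,-0.3536,0.7071); lever o_n−o_3 = (-4.9495,2.9159,7.0711)
cross product → J_v[:, 3] = (-4.5619,0.8303,-3.5355)
J_ω[:, 3] = z_3
entry J[0][3] = -4.5619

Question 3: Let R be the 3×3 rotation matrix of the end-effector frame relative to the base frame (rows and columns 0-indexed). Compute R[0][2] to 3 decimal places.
End-effector z-axis (col 2 of R) = (0.5000,-0.8660,0.0000)
R[0][2] = 0.5000

0.500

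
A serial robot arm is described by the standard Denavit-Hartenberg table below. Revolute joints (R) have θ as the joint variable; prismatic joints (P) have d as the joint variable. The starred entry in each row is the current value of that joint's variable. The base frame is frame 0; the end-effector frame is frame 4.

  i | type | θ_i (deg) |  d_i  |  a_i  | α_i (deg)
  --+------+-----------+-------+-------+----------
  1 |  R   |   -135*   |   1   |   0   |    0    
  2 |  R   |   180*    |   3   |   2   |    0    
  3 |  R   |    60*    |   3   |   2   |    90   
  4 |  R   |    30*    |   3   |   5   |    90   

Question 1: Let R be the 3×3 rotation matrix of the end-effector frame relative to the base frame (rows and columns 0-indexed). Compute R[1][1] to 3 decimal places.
End-effector y-axis (col 1 of R) = (0.9659,0.2588,0.0000)
R[1][1] = 0.2588

0.259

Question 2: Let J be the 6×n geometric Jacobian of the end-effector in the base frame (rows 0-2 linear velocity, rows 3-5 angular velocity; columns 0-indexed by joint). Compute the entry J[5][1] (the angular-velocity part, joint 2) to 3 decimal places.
axis z_1 = (0.0000,0.0000,1.0000); lever o_n−o_1 = (2.6736,8.3051,8.5000)
cross product → J_v[:, 1] = (-8.3051,2.6736,0.0000)
J_ω[:, 1] = z_1
entry J[5][1] = 1.0000

1.000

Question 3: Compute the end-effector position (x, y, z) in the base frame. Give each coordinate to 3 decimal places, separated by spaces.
after link 1: o_1 = (0.0000, 0.0000, 1.0000)
after link 2: o_2 = (1.4142, 1.4142, 4.0000)
after link 3: o_3 = (0.8966, 3.3461, 7.0000)
after link 4: o_4 = (2.6736, 8.3051, 9.5000)

2.674 8.305 9.500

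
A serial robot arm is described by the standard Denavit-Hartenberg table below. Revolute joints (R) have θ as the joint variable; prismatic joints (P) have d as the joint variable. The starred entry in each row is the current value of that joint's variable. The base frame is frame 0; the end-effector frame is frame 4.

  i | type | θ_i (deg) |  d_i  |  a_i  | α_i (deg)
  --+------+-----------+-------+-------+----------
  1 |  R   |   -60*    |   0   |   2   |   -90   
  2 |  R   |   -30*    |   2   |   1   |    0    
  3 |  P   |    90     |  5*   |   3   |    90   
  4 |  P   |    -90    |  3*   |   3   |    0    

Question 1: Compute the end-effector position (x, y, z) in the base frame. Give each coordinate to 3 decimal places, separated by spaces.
after link 1: o_1 = (1.0000, -1.7321, 0.0000)
after link 2: o_2 = (3.1651, -1.4821, 0.5000)
after link 3: o_3 = (8.2452, -0.2811, -2.0981)
after link 4: o_4 = (6.9462, -4.0311, -0.5981)

6.946 -4.031 -0.598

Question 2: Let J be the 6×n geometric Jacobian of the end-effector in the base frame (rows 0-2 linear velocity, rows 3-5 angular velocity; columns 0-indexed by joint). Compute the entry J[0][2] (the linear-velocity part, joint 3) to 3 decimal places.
0.866

prismatic axis z_2 = (0.8660,0.5000,0.0000)
J_v[:, 2] = z_2; J_ω[:, 2] = (0,0,0)
entry J[0][2] = 0.8660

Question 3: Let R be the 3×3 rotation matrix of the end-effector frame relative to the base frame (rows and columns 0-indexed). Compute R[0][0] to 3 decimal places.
-0.866

End-effector x-axis (col 0 of R) = (-0.8660,-0.5000,-0.0000)
R[0][0] = -0.8660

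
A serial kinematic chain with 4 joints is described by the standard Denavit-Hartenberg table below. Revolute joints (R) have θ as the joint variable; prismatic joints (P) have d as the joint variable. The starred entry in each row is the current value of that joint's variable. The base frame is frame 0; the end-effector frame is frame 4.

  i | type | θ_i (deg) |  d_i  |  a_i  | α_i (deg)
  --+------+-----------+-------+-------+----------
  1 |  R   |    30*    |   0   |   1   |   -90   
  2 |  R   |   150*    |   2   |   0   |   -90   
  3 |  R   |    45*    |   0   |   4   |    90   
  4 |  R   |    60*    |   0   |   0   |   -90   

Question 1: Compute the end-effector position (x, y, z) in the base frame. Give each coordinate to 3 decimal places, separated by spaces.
after link 1: o_1 = (0.8660, 0.5000, 0.0000)
after link 2: o_2 = (-0.1340, 2.2321, 0.0000)
after link 3: o_3 = (-0.8411, -1.4422, -1.4142)
after link 4: o_4 = (-0.8411, -1.4422, -1.4142)

-0.841 -1.442 -1.414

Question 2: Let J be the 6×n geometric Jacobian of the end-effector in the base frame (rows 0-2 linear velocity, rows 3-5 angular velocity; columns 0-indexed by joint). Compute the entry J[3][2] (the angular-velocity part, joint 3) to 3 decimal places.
axis z_2 = (-0.4330,-0.2500,0.8660); lever o_n−o_2 = (-0.7071,-3.6742,-1.4142)
cross product → J_v[:, 2] = (3.5355,-1.2247,1.4142)
J_ω[:, 2] = z_2
entry J[3][2] = -0.4330

-0.433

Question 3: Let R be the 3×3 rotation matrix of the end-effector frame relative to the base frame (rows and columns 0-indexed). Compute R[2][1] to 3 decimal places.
0.354

End-effector y-axis (col 1 of R) = (0.8839,-0.3062,0.3536)
R[2][1] = 0.3536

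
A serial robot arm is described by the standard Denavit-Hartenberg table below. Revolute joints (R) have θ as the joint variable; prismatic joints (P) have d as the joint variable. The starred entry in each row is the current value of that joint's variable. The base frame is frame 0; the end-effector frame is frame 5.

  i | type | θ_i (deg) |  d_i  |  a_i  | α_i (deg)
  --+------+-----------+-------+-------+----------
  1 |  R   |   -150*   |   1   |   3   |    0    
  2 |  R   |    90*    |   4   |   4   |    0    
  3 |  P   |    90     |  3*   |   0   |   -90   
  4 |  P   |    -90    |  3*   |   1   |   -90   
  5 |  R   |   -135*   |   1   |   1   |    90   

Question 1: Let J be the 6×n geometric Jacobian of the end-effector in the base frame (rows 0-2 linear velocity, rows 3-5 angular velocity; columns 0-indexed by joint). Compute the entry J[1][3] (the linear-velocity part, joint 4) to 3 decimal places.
0.866

prismatic axis z_3 = (-0.5000,0.8660,0.0000)
J_v[:, 3] = z_3; J_ω[:, 3] = (0,0,0)
entry J[1][3] = 0.8660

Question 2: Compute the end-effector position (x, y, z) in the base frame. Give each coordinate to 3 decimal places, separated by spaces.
after link 1: o_1 = (-2.5981, -1.5000, 1.0000)
after link 2: o_2 = (-0.5981, -4.9641, 5.0000)
after link 3: o_3 = (-0.5981, -4.9641, 8.0000)
after link 4: o_4 = (-2.0981, -2.3660, 9.0000)
after link 5: o_5 = (-1.5856, -1.2537, 8.2929)

-1.586 -1.254 8.293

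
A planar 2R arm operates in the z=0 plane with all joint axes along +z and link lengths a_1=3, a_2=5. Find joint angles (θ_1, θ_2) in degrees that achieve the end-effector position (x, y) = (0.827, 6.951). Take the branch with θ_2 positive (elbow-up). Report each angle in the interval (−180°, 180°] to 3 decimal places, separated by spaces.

45.002 59.999

cos θ_2 = (49.0003−3²−5²)/(2·3·5) = 0.5000; θ_2 = 59.9993° (elbow-up)
β = atan2(6.9510,0.8270) = 83.2151°; ψ = atan2(4.3301,5.5001) = 38.2127°
θ_1 = β − ψ = 45.0024°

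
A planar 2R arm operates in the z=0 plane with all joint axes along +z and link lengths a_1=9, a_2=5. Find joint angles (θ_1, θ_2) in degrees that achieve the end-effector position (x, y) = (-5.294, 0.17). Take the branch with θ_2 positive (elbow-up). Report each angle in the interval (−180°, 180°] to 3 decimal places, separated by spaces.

cos θ_2 = (28.0553−9²−5²)/(2·9·5) = -0.8661; θ_2 = 150.0030° (elbow-up)
β = atan2(0.1700,-5.2940) = 178.1608°; ψ = atan2(2.4998,4.6697) = 28.1607°
θ_1 = β − ψ = 150.0001°

150.000 150.003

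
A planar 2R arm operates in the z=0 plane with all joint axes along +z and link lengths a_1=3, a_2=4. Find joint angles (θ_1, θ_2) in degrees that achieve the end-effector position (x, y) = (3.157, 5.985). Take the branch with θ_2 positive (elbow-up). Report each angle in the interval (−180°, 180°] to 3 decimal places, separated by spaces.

cos θ_2 = (45.7869−3²−4²)/(2·3·4) = 0.8661; θ_2 = 29.9892° (elbow-up)
β = atan2(5.9850,3.1570) = 62.1890°; ψ = atan2(1.9993,6.4645) = 17.1859°
θ_1 = β − ψ = 45.0031°

45.003 29.989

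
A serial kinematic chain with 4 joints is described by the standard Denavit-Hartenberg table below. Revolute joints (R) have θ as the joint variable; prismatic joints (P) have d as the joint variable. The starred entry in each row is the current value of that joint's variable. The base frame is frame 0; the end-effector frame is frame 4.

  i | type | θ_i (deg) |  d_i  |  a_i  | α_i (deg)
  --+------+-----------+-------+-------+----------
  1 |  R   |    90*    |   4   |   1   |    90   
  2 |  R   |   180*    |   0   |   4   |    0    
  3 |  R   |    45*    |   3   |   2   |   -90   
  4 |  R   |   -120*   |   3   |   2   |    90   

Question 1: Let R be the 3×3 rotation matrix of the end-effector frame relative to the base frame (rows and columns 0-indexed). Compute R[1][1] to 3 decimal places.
0.707

End-effector y-axis (col 1 of R) = (0.0000,0.7071,-0.7071)
R[1][1] = 0.7071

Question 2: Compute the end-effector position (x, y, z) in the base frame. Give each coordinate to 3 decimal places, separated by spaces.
4.732 -1.586 1.172

after link 1: o_1 = (0.0000, 1.0000, 4.0000)
after link 2: o_2 = (-0.0000, -3.0000, 4.0000)
after link 3: o_3 = (3.0000, -4.4142, 2.5858)
after link 4: o_4 = (4.7321, -1.5858, 1.1716)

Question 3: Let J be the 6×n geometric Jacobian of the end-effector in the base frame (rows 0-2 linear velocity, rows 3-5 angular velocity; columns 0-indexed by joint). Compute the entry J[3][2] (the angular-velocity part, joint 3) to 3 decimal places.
axis z_2 = (1.0000,-0.0000,0.0000); lever o_n−o_2 = (4.7321,1.4142,-2.8284)
cross product → J_v[:, 2] = (0.0000,2.8284,1.4142)
J_ω[:, 2] = z_2
entry J[3][2] = 1.0000

1.000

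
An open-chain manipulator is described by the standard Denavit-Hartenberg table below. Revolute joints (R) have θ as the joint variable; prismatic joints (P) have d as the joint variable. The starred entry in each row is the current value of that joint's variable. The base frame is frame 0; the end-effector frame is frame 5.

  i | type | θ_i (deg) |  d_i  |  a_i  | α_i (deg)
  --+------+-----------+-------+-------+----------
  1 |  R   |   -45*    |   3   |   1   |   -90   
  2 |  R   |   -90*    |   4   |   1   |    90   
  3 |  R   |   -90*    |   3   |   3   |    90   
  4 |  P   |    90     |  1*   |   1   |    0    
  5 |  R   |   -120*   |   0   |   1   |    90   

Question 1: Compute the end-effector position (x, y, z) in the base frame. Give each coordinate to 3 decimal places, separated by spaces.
after link 1: o_1 = (0.7071, -0.7071, 3.0000)
after link 2: o_2 = (3.5355, 2.1213, 4.0000)
after link 3: o_3 = (-0.7071, 2.1213, 4.0000)
after link 4: o_4 = (-1.4142, 2.8284, 3.0000)
after link 5: o_5 = (-1.6730, 1.8625, 3.0000)

-1.673 1.863 3.000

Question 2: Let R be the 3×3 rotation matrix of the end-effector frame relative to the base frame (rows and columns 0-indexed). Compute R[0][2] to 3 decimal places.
0.966

End-effector z-axis (col 2 of R) = (0.9659,-0.2588,-0.0000)
R[0][2] = 0.9659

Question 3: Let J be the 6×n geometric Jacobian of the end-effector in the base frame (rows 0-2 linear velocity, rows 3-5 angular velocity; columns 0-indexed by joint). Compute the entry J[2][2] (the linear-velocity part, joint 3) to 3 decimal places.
3.866

axis z_2 = (-0.7071,0.7071,0.0000); lever o_n−o_2 = (-5.2086,-0.2588,-1.0000)
cross product → J_v[:, 2] = (-0.7071,-0.7071,3.8660)
J_ω[:, 2] = z_2
entry J[2][2] = 3.8660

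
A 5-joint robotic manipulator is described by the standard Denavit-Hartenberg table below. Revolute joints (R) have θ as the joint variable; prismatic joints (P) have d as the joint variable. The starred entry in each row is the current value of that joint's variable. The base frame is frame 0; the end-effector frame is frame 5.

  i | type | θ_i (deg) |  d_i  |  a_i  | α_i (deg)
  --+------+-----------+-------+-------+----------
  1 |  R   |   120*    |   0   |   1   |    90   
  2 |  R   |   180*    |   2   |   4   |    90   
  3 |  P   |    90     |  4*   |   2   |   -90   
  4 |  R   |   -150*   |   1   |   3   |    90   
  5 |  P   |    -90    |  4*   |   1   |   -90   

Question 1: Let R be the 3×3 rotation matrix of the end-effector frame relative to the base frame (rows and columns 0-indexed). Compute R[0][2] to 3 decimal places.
-0.750

End-effector z-axis (col 2 of R) = (-0.7500,-0.4330,0.5000)
R[0][2] = -0.7500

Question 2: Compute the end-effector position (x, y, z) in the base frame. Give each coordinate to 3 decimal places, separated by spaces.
0.982 -2.897 2.036

after link 1: o_1 = (-0.5000, 0.8660, 0.0000)
after link 2: o_2 = (3.2321, -1.5981, 0.0000)
after link 3: o_3 = (4.9641, -0.5981, 4.0000)
after link 4: o_4 = (2.2141, -1.0311, 5.5000)
after link 5: o_5 = (0.9821, -2.8971, 2.0359)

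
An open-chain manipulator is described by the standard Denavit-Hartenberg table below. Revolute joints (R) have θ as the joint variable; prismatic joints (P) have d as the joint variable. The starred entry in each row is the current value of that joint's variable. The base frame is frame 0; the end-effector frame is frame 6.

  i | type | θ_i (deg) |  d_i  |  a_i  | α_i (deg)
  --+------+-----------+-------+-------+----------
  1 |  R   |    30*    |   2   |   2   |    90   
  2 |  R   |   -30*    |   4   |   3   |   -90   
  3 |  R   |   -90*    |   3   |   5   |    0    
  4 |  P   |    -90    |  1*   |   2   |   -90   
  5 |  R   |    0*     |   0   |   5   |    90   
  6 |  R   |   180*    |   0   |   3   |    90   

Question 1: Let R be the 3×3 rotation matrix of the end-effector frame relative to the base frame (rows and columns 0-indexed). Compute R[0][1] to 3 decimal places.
End-effector y-axis (col 1 of R) = (0.4330,0.2500,0.8660)
R[0][1] = 0.4330

0.433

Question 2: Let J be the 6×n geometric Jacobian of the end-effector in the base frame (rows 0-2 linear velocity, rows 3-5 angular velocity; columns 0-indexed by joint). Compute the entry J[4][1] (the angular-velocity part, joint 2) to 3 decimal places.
axis z_1 = (0.5000,-0.8660,0.0000); lever o_n−o_1 = (5.4821,-7.2272,3.9641)
cross product → J_v[:, 1] = (-3.4330,-1.9821,1.1340)
J_ω[:, 1] = z_1
entry J[4][1] = -0.8660

-0.866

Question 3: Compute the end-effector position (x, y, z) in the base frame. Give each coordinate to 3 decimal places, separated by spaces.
after link 1: o_1 = (1.7321, 1.0000, 2.0000)
after link 2: o_2 = (5.9821, -1.1651, 0.5000)
after link 3: o_3 = (9.7811, -4.7452, 3.0981)
after link 4: o_4 = (8.7141, -5.3612, 4.9641)
after link 5: o_5 = (4.9641, -7.5263, 7.4641)
after link 6: o_6 = (7.2141, -6.2272, 5.9641)

7.214 -6.227 5.964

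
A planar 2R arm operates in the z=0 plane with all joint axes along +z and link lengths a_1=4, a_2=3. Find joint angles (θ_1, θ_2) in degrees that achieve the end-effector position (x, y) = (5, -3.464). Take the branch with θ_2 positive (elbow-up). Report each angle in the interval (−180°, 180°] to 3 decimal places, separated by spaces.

cos θ_2 = (36.9993−4²−3²)/(2·4·3) = 0.5000; θ_2 = 60.0019° (elbow-up)
β = atan2(-3.4640,5.0000) = -34.7142°; ψ = atan2(2.5981,5.4999) = 25.2858°
θ_1 = β − ψ = -60.0000°

-60.000 60.002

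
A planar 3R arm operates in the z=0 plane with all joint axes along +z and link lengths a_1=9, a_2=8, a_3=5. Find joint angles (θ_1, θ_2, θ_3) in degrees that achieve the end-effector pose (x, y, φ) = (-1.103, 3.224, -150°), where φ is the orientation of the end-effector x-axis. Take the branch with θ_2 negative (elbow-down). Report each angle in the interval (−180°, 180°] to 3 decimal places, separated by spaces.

120.003 -134.999 -135.004

wrist centre = target − a_3·(cos φ, sin φ) = (3.2271, 5.7240)
cos θ_2 = (43.1785−9²−8²)/(2·9·8) = -0.7071; θ_2 = -134.9989° (elbow-down)
β = atan2(5.7240,3.2271) = 60.5862°; ψ = atan2(-5.6570,3.3433) = -59.4170°
θ_1 = β − ψ = 120.0032°
θ_3 = φ − θ_1 − θ_2 = -135.0043° (wrapped to (-180°,180°])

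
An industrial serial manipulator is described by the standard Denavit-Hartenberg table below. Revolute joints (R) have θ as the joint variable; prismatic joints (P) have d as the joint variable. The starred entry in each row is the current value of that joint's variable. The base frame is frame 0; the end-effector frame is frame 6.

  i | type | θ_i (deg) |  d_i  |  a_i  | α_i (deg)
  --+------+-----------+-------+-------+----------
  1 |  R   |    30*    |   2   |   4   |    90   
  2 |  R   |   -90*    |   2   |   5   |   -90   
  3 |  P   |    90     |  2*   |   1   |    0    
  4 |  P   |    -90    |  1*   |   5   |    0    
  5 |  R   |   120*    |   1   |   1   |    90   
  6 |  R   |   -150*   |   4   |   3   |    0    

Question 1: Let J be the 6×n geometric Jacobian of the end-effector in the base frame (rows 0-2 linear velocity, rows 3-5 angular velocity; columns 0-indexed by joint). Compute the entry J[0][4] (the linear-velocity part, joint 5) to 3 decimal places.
-2.132

axis z_4 = (0.8660,0.5000,0.0000); lever o_n−o_4 = (-0.7410,0.2835,-4.2631)
cross product → J_v[:, 4] = (-2.1316,3.6920,0.6160)
J_ω[:, 4] = z_4
entry J[0][4] = -2.1316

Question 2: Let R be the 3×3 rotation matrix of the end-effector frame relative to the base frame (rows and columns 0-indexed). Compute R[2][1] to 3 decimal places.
0.250

End-effector y-axis (col 1 of R) = (-0.9665,-0.0580,0.2500)
R[2][1] = 0.2500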